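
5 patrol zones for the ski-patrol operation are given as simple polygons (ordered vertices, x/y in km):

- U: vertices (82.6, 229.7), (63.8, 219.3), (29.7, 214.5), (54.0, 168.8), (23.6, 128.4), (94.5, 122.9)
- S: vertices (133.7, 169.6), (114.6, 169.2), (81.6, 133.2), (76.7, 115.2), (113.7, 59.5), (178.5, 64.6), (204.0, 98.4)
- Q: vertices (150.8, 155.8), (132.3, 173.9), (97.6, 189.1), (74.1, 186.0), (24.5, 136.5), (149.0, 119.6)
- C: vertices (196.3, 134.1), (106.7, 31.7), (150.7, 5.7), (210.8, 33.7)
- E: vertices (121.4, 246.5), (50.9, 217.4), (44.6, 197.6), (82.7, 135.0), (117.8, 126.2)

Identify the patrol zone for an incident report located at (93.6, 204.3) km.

E

Cast a ray rightward from (93.6, 204.3). For each polygon, the edges (by vertex number in listed order) whose endpoints lie on opposite sides of y = 204.3, where each meets that height, and whether that is right or left of the point:
U: 3–4 at x≈35.12 (left), 6–1 at x≈85.43 (left) → 0 crossings.
S: no edge straddles that height → 0 crossings.
Q: no edge straddles that height → 0 crossings.
C: no edge straddles that height → 0 crossings.
E: 2–3 at x≈46.73 (left), 5–1 at x≈120.14 (right) → 1 crossing.
Only E has an odd count, so the point is inside E.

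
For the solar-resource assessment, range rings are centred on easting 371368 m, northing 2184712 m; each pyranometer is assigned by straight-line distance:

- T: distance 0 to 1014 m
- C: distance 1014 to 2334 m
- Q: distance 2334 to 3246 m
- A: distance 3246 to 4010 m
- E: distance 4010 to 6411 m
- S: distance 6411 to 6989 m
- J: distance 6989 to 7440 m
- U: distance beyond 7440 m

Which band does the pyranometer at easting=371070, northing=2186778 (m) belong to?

Distance = √((371070−371368)² + (2186778−2184712)²) = √(88804.000 + 4268356.000) = 2087.381 m.
1014 ≤ 2087.381 < 2334 → C.

C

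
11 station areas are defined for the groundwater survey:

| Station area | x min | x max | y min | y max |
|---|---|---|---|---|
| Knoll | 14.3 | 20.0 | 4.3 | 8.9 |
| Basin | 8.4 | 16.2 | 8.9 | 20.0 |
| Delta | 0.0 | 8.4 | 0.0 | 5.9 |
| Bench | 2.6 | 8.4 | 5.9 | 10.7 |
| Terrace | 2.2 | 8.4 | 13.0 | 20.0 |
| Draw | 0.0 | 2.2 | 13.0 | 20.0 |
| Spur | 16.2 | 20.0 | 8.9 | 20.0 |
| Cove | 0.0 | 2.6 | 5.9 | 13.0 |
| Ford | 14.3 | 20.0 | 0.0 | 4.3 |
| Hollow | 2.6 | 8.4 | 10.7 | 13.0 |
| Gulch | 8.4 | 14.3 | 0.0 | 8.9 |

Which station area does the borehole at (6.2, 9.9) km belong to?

Bench

The point has x = 6.2 and y = 9.9.
Only Bench satisfies 2.6 ≤ x ≤ 8.4 and 5.9 ≤ y ≤ 10.7.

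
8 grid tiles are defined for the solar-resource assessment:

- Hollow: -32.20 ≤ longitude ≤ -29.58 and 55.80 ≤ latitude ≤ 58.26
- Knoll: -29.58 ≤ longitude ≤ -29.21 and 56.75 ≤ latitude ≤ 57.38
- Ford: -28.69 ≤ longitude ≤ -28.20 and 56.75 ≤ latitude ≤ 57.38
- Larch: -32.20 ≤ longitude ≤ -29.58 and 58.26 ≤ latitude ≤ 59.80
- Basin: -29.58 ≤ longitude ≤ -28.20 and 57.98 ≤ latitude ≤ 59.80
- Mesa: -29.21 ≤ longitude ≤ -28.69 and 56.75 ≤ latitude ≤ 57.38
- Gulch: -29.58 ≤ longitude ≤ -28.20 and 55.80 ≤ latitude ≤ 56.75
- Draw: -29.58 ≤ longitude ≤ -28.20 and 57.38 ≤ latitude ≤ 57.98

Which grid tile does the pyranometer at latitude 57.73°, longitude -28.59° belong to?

The point has longitude = -28.59 and latitude = 57.73.
Only Draw satisfies -29.58 ≤ longitude ≤ -28.20 and 57.38 ≤ latitude ≤ 57.98.

Draw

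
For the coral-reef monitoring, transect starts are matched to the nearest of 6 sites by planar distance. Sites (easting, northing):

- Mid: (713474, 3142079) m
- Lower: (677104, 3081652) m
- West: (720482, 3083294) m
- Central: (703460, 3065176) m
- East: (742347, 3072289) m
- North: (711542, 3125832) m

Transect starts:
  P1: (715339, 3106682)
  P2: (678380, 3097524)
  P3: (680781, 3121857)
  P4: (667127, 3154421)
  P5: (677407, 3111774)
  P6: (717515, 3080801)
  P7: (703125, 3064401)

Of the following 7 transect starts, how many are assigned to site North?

P1 → North
P2 → Lower
P3 → North
P4 → Mid
P5 → Lower
P6 → West
P7 → Central
2 of the 7 go to North.

2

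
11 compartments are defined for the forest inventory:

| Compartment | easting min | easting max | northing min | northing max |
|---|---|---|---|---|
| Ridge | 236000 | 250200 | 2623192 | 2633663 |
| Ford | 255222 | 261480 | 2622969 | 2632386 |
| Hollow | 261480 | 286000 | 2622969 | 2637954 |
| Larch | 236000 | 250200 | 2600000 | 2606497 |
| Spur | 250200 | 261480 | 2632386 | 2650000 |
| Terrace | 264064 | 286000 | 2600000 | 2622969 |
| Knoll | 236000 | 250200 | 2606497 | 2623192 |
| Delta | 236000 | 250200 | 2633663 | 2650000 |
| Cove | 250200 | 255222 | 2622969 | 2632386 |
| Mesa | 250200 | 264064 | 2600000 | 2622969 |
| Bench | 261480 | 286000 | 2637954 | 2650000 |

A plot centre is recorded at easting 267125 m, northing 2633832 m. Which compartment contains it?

Hollow

The point has easting = 267125 and northing = 2633832.
Only Hollow satisfies 261480 ≤ easting ≤ 286000 and 2622969 ≤ northing ≤ 2637954.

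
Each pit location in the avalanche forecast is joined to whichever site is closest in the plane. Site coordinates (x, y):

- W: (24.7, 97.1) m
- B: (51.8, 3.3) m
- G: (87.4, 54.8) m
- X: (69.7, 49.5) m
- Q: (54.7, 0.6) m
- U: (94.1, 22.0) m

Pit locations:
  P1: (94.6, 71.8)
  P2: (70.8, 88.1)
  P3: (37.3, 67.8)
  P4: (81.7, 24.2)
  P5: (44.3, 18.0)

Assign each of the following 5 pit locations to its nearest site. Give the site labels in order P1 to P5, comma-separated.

P1 → G (d²=340.84)
P2 → G (d²=1384.45)
P3 → W (d²=1017.25)
P4 → U (d²=158.60)
P5 → B (d²=272.34)

G, G, W, U, B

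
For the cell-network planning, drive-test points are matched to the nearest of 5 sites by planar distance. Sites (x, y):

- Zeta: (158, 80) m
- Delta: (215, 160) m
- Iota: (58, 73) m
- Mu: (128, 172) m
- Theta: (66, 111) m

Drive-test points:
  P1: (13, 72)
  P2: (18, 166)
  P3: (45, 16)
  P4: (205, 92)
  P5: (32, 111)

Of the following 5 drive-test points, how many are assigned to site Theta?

2

P1 → Iota
P2 → Theta
P3 → Iota
P4 → Zeta
P5 → Theta
2 of the 5 go to Theta.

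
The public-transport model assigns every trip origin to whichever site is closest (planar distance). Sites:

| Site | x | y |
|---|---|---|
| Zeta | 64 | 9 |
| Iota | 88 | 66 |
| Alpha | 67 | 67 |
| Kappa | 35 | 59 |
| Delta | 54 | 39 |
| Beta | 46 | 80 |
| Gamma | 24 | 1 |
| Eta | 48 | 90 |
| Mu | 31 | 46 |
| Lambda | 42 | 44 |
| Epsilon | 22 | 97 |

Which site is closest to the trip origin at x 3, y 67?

Squared distances to each site:
Zeta: 7085.000; Iota: 7226.000; Alpha: 4096.000; Kappa: 1088.000; Delta: 3385.000; Beta: 2018.000; Gamma: 4797.000; Eta: 2554.000; Mu: 1225.000; Lambda: 2050.000; Epsilon: 1261.000.
Minimum at Kappa.

Kappa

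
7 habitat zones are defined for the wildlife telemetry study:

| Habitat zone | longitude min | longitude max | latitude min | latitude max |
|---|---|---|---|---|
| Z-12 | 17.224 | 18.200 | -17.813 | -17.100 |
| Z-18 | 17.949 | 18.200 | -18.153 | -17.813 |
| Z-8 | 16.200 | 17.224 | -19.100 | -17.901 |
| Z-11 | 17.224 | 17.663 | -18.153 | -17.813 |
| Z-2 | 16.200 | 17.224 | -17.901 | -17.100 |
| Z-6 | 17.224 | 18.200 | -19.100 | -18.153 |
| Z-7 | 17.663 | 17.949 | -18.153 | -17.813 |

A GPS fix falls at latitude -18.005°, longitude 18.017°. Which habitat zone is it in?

The point has longitude = 18.017 and latitude = -18.005.
Only Z-18 satisfies 17.949 ≤ longitude ≤ 18.200 and -18.153 ≤ latitude ≤ -17.813.

Z-18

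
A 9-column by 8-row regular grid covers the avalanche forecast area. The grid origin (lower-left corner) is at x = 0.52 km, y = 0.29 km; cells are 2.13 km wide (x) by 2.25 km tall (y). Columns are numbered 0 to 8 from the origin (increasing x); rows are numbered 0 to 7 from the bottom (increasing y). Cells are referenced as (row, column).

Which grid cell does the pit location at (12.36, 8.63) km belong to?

Column index: ⌊(12.36 − 0.52) / 2.13⌋ = ⌊5.559⌋ = 5
Row offset from origin: ⌊(8.63 − 0.29) / 2.25⌋ = ⌊3.707⌋ = 3 → row 3

(3, 5)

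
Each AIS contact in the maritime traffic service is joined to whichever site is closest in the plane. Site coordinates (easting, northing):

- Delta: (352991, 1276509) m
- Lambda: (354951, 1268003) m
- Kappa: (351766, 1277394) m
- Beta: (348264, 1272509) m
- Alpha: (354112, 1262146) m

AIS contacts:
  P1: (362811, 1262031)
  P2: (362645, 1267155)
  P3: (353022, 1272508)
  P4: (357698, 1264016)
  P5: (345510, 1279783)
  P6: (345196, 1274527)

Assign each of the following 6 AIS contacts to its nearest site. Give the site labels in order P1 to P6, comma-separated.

Alpha, Lambda, Delta, Alpha, Kappa, Beta

P1 → Alpha (d²=75685826.00)
P2 → Lambda (d²=59916740.00)
P3 → Delta (d²=16008962.00)
P4 → Alpha (d²=16356296.00)
P5 → Kappa (d²=44844857.00)
P6 → Beta (d²=13484948.00)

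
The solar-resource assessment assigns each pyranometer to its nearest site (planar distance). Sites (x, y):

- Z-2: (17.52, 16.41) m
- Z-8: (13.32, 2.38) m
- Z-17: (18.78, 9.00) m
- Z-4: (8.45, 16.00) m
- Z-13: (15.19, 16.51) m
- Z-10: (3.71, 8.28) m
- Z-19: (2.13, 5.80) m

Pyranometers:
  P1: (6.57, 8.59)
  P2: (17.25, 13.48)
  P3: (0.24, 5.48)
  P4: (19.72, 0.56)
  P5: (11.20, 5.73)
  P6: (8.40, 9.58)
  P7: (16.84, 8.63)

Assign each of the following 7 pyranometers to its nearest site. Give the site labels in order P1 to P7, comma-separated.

P1 → Z-10 (d²=8.28)
P2 → Z-2 (d²=8.66)
P3 → Z-19 (d²=3.67)
P4 → Z-8 (d²=44.27)
P5 → Z-8 (d²=15.72)
P6 → Z-10 (d²=23.69)
P7 → Z-17 (d²=3.90)

Z-10, Z-2, Z-19, Z-8, Z-8, Z-10, Z-17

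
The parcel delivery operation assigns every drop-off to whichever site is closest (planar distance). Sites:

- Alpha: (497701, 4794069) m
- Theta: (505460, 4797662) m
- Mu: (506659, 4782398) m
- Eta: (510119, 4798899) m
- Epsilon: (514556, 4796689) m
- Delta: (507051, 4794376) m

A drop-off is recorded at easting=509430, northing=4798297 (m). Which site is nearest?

Eta

Squared distances to each site:
Alpha: 155445425.000; Theta: 16164125.000; Mu: 260456642.000; Eta: 837125.000; Epsilon: 28861540.000; Delta: 21033882.000.
Minimum at Eta.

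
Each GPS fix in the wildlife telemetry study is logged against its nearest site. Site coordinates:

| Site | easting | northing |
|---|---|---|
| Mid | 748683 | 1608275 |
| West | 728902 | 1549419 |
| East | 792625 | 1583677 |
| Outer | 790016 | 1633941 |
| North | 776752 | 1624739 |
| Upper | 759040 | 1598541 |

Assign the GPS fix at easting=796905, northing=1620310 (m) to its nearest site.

Outer

Squared distances to each site:
Mid: 2470202509.000; West: 9649941890.000; East: 1360295089.000; Outer: 233262482.000; North: 425759450.000; Upper: 1907647586.000.
Minimum at Outer.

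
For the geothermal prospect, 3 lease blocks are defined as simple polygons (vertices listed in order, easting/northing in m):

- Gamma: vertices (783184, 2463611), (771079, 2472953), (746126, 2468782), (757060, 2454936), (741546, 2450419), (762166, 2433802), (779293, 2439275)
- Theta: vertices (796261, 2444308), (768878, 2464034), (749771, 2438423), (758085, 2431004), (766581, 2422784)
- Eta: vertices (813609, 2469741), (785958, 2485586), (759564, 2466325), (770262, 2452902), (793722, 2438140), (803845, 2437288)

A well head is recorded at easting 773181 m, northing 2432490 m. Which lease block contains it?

Theta

Cast a ray rightward from (773181, 2432490). For each polygon, the edges (by vertex number in listed order) whose endpoints lie on opposite sides of northing = 2432490, where each meets that height, and whether that is right or left of the point:
Gamma: no edge straddles that height → 0 crossings.
Theta: 3–4 at easting≈756419.7 (left), 5–1 at easting≈779964.9 (right) → 1 crossing.
Eta: no edge straddles that height → 0 crossings.
Only Theta has an odd count, so the point is inside Theta.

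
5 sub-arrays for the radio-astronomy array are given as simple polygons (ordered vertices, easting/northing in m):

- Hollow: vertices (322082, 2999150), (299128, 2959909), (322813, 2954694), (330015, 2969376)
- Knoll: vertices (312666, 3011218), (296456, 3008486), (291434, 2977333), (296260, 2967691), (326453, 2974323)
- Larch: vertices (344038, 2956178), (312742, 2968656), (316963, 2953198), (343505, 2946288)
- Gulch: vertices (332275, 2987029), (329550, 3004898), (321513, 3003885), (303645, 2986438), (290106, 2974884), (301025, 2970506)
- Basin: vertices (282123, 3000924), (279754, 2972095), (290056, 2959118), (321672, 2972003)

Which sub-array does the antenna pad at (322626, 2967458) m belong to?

Hollow

Cast a ray rightward from (322626, 2967458). For each polygon, the edges (by vertex number in listed order) whose endpoints lie on opposite sides of northing = 2967458, where each meets that height, and whether that is right or left of the point:
Hollow: 1–2 at easting≈303543.8 (left), 3–4 at easting≈329074.2 (right) → 1 crossing.
Knoll: no edge straddles that height → 0 crossings.
Larch: 1–2 at easting≈315746.7 (left), 2–3 at easting≈313069.1 (left) → 0 crossings.
Gulch: no edge straddles that height → 0 crossings.
Basin: 2–3 at easting≈283435.2 (left), 3–4 at easting≈310519.9 (left) → 0 crossings.
Only Hollow has an odd count, so the point is inside Hollow.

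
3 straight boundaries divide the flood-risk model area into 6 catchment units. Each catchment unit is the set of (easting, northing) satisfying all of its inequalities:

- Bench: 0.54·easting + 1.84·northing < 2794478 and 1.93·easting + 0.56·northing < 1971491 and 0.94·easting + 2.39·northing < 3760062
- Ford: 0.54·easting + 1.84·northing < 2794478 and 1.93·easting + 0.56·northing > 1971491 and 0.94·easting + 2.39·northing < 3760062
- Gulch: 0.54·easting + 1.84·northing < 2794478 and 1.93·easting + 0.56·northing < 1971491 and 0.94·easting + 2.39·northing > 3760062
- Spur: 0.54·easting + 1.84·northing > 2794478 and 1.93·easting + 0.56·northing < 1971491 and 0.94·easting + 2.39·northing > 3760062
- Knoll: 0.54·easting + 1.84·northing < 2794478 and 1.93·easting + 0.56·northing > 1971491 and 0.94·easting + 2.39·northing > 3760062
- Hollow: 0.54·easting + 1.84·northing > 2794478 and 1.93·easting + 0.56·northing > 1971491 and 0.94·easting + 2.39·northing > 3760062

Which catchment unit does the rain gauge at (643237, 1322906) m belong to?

0.54·643237 + 1.84·1322906 = 2781495.020, which is < 2794478
1.93·643237 + 0.56·1322906 = 1982274.770, which is > 1971491
0.94·643237 + 2.39·1322906 = 3766388.120, which is > 3760062
This sign pattern matches Knoll.

Knoll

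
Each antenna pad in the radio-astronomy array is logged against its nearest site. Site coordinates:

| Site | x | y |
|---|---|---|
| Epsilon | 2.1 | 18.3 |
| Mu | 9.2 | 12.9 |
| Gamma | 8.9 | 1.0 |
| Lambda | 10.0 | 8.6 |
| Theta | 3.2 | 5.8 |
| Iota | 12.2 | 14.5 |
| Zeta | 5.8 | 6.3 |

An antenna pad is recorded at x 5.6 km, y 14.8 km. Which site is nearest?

Mu

Squared distances to each site:
Epsilon: 24.500; Mu: 16.570; Gamma: 201.330; Lambda: 57.800; Theta: 86.760; Iota: 43.650; Zeta: 72.290.
Minimum at Mu.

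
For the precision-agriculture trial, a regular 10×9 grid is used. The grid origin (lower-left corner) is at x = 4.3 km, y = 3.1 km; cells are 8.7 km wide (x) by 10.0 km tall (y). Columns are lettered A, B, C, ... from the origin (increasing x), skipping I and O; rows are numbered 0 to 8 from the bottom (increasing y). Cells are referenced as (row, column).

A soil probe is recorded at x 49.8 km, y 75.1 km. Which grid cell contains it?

(7, F)

Column index: ⌊(49.8 − 4.3) / 8.7⌋ = ⌊5.230⌋ = 5 → column F
Row offset from origin: ⌊(75.1 − 3.1) / 10.0⌋ = ⌊7.200⌋ = 7 → row 7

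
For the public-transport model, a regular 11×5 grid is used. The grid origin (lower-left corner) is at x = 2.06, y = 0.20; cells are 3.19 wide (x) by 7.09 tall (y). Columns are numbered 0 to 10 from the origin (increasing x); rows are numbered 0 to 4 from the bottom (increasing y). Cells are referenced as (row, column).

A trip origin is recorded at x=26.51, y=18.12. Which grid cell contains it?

(2, 7)

Column index: ⌊(26.51 − 2.06) / 3.19⌋ = ⌊7.665⌋ = 7
Row offset from origin: ⌊(18.12 − 0.20) / 7.09⌋ = ⌊2.528⌋ = 2 → row 2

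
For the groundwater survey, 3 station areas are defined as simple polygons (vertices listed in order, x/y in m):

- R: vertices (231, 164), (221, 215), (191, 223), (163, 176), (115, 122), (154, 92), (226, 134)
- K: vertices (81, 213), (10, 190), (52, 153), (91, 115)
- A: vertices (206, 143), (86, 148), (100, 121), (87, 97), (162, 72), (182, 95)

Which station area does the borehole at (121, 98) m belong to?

Cast a ray rightward from (121, 98). For each polygon, the edges (by vertex number in listed order) whose endpoints lie on opposite sides of y = 98, where each meets that height, and whether that is right or left of the point:
R: 5–6 at x≈146.2 (right), 6–7 at x≈164.3 (right) → 2 crossings.
K: no edge straddles that height → 0 crossings.
A: 3–4 at x≈87.5 (left), 6–1 at x≈183.5 (right) → 1 crossing.
Only A has an odd count, so the point is inside A.

A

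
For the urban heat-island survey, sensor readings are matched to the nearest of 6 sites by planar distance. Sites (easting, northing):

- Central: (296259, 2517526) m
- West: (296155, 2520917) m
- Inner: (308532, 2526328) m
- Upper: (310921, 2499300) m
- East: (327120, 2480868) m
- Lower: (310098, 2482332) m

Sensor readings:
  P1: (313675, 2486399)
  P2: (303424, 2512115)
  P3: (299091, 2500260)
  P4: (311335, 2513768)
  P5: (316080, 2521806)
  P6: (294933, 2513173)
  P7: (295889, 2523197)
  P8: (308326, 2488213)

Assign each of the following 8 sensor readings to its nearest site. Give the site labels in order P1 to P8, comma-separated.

P1 → Lower (d²=29335418.00)
P2 → Central (d²=80616146.00)
P3 → Upper (d²=140870500.00)
P4 → Inner (d²=165610409.00)
P5 → Inner (d²=77420788.00)
P6 → Central (d²=20706885.00)
P7 → West (d²=5269156.00)
P8 → Lower (d²=37726145.00)

Lower, Central, Upper, Inner, Inner, Central, West, Lower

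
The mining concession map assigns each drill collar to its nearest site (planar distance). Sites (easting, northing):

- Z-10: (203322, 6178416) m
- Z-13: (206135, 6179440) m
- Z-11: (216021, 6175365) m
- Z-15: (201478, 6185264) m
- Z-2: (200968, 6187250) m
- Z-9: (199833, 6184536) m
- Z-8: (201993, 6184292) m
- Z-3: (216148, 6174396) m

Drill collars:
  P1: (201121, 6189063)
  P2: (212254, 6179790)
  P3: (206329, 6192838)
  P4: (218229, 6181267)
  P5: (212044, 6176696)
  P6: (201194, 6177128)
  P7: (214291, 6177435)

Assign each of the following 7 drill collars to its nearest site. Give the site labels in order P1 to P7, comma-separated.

Z-2, Z-11, Z-2, Z-11, Z-11, Z-10, Z-11

P1 → Z-2 (d²=3310378.00)
P2 → Z-11 (d²=33770914.00)
P3 → Z-2 (d²=59966065.00)
P4 → Z-11 (d²=39708868.00)
P5 → Z-11 (d²=17588090.00)
P6 → Z-10 (d²=6187328.00)
P7 → Z-11 (d²=7277800.00)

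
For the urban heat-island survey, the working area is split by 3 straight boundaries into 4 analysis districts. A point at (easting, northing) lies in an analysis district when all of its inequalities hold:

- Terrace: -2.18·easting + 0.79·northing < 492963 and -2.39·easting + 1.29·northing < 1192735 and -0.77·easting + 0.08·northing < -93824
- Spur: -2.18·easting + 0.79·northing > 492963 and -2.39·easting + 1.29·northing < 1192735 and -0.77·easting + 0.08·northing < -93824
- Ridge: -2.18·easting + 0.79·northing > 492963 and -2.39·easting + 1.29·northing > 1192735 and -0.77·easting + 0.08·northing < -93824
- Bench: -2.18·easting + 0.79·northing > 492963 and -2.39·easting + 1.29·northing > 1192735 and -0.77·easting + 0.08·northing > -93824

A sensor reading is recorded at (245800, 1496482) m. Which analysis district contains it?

Bench

-2.18·245800 + 0.79·1496482 = 646376.780, which is > 492963
-2.39·245800 + 1.29·1496482 = 1342999.780, which is > 1192735
-0.77·245800 + 0.08·1496482 = -69547.440, which is > -93824
This sign pattern matches Bench.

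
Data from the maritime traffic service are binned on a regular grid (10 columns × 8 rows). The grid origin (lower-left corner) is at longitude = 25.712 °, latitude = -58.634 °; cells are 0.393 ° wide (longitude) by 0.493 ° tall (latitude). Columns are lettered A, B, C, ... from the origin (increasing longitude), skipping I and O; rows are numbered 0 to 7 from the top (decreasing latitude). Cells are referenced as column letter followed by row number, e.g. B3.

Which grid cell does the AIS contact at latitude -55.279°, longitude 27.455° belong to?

E1

Column index: ⌊(27.455 − 25.712) / 0.393⌋ = ⌊4.435⌋ = 4 → column E
Row offset from origin: ⌊(-55.279 − -58.634) / 0.493⌋ = ⌊6.805⌋ = 6 → row 1 (counted from top)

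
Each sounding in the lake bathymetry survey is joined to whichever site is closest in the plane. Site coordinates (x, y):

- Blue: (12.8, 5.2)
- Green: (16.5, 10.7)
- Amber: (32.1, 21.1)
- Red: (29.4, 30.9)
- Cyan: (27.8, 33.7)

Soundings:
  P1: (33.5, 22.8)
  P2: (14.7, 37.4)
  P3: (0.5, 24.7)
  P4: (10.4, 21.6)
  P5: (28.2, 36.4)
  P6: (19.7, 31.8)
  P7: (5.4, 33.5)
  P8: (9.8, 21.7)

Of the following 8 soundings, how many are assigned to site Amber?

1

P1 → Amber
P2 → Cyan
P3 → Green
P4 → Green
P5 → Cyan
P6 → Cyan
P7 → Cyan
P8 → Green
1 of the 8 goes to Amber.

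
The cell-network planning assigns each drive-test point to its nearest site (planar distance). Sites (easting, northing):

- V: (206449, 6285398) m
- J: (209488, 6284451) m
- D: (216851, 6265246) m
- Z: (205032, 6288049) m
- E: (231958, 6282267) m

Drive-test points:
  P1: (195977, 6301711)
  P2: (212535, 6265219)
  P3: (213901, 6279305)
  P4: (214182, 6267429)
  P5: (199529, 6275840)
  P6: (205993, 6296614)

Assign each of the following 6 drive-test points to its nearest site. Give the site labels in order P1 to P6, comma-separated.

P1 → Z (d²=268643269.00)
P2 → D (d²=18628585.00)
P3 → J (d²=45955885.00)
P4 → D (d²=11889050.00)
P5 → V (d²=139241764.00)
P6 → Z (d²=74282746.00)

Z, D, J, D, V, Z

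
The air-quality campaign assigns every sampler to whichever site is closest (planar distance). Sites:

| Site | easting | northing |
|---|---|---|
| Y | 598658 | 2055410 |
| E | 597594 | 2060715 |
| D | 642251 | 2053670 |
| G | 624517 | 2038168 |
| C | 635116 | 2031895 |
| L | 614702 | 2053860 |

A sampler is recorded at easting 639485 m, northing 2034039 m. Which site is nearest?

C

Squared distances to each site:
Y: 2123563570.000; E: 2466464857.000; D: 393026917.000; G: 241089665.000; C: 23684897.000; L: 1007069130.000.
Minimum at C.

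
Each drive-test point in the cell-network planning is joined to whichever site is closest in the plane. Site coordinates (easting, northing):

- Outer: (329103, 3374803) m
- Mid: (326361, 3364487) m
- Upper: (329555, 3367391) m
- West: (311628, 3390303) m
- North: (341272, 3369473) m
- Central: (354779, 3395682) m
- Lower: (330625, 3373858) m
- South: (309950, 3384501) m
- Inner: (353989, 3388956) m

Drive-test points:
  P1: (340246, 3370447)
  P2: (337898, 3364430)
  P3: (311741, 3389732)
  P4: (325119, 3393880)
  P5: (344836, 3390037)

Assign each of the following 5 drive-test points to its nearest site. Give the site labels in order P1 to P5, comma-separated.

P1 → North (d²=2001352.00)
P2 → North (d²=36815725.00)
P3 → West (d²=338810.00)
P4 → West (d²=194802010.00)
P5 → Inner (d²=84945970.00)

North, North, West, West, Inner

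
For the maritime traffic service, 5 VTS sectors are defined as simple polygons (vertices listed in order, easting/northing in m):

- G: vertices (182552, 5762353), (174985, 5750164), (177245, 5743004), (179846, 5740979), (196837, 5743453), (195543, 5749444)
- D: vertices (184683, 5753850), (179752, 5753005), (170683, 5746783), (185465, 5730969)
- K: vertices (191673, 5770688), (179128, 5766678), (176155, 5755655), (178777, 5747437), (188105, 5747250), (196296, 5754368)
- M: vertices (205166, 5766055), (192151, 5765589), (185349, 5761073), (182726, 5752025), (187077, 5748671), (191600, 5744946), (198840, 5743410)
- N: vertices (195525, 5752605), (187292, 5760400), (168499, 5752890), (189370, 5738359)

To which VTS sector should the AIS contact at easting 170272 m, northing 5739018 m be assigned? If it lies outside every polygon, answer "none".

Cast a ray rightward from (170272, 5739018). For each polygon, the edges (by vertex number in listed order) whose endpoints lie on opposite sides of northing = 5739018, where each meets that height, and whether that is right or left of the point:
G: no edge straddles that height → 0 crossings.
D: 3–4 at easting≈177941.3 (right), 4–1 at easting≈185189.9 (right) → 2 crossings.
K: no edge straddles that height → 0 crossings.
M: no edge straddles that height → 0 crossings.
N: 3–4 at easting≈188423.5 (right), 4–1 at easting≈189654.7 (right) → 2 crossings.
All counts are even, so the point lies outside every listed polygon.

none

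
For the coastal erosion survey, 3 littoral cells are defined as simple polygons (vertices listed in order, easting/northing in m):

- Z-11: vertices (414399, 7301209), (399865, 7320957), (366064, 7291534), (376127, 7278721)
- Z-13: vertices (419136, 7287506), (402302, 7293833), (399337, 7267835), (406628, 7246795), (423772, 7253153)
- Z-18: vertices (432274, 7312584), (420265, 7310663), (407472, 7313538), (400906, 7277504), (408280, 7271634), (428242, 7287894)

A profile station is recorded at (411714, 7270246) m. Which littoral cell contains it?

Z-13

Cast a ray rightward from (411714, 7270246). For each polygon, the edges (by vertex number in listed order) whose endpoints lie on opposite sides of northing = 7270246, where each meets that height, and whether that is right or left of the point:
Z-11: no edge straddles that height → 0 crossings.
Z-13: 2–3 at easting≈399612.0 (left), 5–1 at easting≈421465.3 (right) → 1 crossing.
Z-18: no edge straddles that height → 0 crossings.
Only Z-13 has an odd count, so the point is inside Z-13.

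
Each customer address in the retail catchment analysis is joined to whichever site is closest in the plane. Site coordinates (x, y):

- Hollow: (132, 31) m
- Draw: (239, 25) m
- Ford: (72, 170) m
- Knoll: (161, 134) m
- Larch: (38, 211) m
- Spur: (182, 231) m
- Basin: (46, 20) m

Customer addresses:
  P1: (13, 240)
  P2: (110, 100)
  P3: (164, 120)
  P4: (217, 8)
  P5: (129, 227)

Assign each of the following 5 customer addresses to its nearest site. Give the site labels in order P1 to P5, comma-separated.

P1 → Larch (d²=1466.00)
P2 → Knoll (d²=3757.00)
P3 → Knoll (d²=205.00)
P4 → Draw (d²=773.00)
P5 → Spur (d²=2825.00)

Larch, Knoll, Knoll, Draw, Spur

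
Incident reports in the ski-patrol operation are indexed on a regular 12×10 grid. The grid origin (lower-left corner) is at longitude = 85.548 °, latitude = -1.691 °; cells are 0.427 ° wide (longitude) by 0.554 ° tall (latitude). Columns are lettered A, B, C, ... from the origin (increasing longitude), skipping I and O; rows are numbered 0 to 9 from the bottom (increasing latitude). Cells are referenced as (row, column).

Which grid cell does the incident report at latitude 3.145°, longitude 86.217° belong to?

(8, B)

Column index: ⌊(86.217 − 85.548) / 0.427⌋ = ⌊1.567⌋ = 1 → column B
Row offset from origin: ⌊(3.145 − -1.691) / 0.554⌋ = ⌊8.729⌋ = 8 → row 8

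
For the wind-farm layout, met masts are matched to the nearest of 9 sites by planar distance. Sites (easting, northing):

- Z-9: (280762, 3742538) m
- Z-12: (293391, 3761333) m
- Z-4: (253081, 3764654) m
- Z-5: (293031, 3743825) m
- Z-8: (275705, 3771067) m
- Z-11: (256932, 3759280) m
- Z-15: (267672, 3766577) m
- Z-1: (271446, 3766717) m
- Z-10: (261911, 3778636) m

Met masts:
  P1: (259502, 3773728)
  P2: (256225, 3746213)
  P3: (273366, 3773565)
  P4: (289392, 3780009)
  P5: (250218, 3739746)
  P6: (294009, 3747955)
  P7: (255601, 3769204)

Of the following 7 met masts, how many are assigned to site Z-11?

2

P1 → Z-10
P2 → Z-11
P3 → Z-8
P4 → Z-8
P5 → Z-11
P6 → Z-5
P7 → Z-4
2 of the 7 go to Z-11.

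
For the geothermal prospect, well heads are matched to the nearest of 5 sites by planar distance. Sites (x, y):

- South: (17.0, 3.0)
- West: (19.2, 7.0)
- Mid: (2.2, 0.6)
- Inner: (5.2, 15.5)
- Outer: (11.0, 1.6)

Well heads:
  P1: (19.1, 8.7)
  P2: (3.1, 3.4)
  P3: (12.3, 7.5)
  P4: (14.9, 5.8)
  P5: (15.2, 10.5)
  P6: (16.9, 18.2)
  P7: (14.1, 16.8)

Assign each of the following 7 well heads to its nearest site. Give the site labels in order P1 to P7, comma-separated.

P1 → West (d²=2.90)
P2 → Mid (d²=8.65)
P3 → Outer (d²=36.50)
P4 → South (d²=12.25)
P5 → West (d²=28.25)
P6 → West (d²=130.73)
P7 → Inner (d²=80.90)

West, Mid, Outer, South, West, West, Inner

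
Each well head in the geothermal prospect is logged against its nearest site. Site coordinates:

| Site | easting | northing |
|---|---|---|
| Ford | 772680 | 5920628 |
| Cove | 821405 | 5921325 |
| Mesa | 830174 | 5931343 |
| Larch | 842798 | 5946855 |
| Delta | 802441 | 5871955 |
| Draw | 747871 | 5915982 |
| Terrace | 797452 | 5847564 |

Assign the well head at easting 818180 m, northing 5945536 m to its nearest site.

Mesa

Squared distances to each site:
Ford: 2690658464.000; Cove: 596573146.000; Mesa: 345297285.000; Larch: 607785685.000; Delta: 5661879682.000; Draw: 5816794397.000; Terrace: 10028162768.000.
Minimum at Mesa.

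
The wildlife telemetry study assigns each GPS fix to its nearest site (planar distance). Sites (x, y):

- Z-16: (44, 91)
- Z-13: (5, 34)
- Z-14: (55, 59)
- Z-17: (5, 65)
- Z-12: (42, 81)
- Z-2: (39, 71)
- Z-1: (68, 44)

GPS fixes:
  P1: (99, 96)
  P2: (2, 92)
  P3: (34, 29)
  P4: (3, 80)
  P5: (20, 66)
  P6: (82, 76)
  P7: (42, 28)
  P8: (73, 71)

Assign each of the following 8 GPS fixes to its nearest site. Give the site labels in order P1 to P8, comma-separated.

Z-16, Z-17, Z-13, Z-17, Z-17, Z-14, Z-1, Z-14

P1 → Z-16 (d²=3050.00)
P2 → Z-17 (d²=738.00)
P3 → Z-13 (d²=866.00)
P4 → Z-17 (d²=229.00)
P5 → Z-17 (d²=226.00)
P6 → Z-14 (d²=1018.00)
P7 → Z-1 (d²=932.00)
P8 → Z-14 (d²=468.00)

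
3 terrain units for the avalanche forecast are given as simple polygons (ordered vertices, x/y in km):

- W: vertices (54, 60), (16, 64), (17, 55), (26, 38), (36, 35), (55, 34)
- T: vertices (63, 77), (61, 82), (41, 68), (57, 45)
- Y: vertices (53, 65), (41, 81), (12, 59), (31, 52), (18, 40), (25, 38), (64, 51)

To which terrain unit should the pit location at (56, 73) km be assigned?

Cast a ray rightward from (56, 73). For each polygon, the edges (by vertex number in listed order) whose endpoints lie on opposite sides of y = 73, where each meets that height, and whether that is right or left of the point:
W: no edge straddles that height → 0 crossings.
T: 2–3 at x≈48.1 (left), 4–1 at x≈62.2 (right) → 1 crossing.
Y: 1–2 at x≈47.0 (left), 2–3 at x≈30.5 (left) → 0 crossings.
Only T has an odd count, so the point is inside T.

T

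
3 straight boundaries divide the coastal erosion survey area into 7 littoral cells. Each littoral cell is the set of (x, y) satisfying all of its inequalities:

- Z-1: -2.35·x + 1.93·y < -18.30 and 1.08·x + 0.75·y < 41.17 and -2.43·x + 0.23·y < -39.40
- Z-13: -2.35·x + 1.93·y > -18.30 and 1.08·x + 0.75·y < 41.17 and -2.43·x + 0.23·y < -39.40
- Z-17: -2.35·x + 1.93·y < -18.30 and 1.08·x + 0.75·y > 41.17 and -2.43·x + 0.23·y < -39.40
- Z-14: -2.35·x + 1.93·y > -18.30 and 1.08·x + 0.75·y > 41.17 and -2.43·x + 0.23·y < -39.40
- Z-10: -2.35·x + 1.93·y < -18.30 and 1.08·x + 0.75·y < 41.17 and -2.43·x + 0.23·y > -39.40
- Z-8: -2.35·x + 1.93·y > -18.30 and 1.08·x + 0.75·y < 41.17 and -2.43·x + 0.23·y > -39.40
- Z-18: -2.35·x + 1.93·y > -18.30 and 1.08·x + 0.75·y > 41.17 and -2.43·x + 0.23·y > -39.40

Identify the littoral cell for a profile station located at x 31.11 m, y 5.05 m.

-2.35·31.11 + 1.93·5.05 = -63.362, which is < -18.30
1.08·31.11 + 0.75·5.05 = 37.386, which is < 41.17
-2.43·31.11 + 0.23·5.05 = -74.436, which is < -39.40
This sign pattern matches Z-1.

Z-1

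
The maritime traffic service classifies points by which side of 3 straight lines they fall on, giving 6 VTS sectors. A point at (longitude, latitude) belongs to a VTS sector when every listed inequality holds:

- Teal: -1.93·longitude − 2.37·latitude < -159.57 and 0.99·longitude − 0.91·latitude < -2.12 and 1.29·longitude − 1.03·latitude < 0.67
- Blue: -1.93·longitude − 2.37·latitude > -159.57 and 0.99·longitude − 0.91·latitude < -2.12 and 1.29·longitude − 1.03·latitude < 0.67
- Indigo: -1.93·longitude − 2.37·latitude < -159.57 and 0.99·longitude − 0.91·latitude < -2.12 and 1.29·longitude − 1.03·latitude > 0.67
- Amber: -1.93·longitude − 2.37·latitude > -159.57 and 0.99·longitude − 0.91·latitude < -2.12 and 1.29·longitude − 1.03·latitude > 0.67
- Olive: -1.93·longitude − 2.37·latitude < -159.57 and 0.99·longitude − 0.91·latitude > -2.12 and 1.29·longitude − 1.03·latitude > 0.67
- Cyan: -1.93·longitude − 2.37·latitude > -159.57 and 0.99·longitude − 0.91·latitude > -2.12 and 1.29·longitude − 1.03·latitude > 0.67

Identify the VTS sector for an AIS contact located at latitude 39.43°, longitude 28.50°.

Blue

-1.93·28.50 − 2.37·39.43 = -148.454, which is > -159.57
0.99·28.50 − 0.91·39.43 = -7.666, which is < -2.12
1.29·28.50 − 1.03·39.43 = -3.848, which is < 0.67
This sign pattern matches Blue.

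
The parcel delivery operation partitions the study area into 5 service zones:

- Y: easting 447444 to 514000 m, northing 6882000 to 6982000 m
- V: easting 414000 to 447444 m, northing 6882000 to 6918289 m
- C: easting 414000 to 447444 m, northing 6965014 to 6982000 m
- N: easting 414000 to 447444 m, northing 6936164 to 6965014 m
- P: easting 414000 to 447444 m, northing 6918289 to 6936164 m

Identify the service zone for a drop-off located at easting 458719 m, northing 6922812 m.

Y

The point has easting = 458719 and northing = 6922812.
Only Y satisfies 447444 ≤ easting ≤ 514000 and 6882000 ≤ northing ≤ 6982000.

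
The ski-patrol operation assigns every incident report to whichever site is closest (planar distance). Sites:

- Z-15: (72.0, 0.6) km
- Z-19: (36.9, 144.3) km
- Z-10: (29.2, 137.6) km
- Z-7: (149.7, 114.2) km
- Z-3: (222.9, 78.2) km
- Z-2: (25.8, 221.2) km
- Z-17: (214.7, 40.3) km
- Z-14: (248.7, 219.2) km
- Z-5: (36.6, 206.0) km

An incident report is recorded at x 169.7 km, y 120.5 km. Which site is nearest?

Squared distances to each site:
Z-15: 23921.300; Z-19: 18202.280; Z-10: 20032.660; Z-7: 439.690; Z-3: 4619.530; Z-2: 30847.700; Z-17: 8457.040; Z-14: 15982.690; Z-5: 25025.860.
Minimum at Z-7.

Z-7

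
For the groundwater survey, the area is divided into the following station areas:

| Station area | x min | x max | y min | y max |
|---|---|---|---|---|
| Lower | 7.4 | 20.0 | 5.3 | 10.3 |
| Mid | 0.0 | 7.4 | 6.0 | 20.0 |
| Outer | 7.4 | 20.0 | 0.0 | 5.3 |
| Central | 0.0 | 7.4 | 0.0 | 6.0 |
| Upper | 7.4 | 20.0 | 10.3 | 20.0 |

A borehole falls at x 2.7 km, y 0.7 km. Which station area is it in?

Central

The point has x = 2.7 and y = 0.7.
Only Central satisfies 0.0 ≤ x ≤ 7.4 and 0.0 ≤ y ≤ 6.0.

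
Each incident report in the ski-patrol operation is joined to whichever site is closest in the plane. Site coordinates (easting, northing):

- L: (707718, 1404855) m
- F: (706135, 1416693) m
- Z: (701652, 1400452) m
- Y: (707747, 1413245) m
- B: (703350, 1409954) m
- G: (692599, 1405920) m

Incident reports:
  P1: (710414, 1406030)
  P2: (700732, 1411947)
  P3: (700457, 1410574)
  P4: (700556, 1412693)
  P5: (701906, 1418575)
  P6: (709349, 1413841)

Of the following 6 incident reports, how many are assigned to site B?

P1 → L
P2 → B
P3 → B
P4 → B
P5 → F
P6 → Y
3 of the 6 go to B.

3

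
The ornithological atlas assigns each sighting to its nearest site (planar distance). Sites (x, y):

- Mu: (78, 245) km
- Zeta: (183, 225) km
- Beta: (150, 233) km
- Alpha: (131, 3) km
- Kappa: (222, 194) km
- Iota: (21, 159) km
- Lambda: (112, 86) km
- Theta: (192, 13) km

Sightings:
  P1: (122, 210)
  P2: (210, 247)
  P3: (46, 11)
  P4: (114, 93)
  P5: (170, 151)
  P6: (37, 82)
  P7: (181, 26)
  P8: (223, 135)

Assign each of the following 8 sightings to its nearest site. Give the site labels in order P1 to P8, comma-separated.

Beta, Zeta, Alpha, Lambda, Kappa, Lambda, Theta, Kappa

P1 → Beta (d²=1313.00)
P2 → Zeta (d²=1213.00)
P3 → Alpha (d²=7289.00)
P4 → Lambda (d²=53.00)
P5 → Kappa (d²=4553.00)
P6 → Lambda (d²=5641.00)
P7 → Theta (d²=290.00)
P8 → Kappa (d²=3482.00)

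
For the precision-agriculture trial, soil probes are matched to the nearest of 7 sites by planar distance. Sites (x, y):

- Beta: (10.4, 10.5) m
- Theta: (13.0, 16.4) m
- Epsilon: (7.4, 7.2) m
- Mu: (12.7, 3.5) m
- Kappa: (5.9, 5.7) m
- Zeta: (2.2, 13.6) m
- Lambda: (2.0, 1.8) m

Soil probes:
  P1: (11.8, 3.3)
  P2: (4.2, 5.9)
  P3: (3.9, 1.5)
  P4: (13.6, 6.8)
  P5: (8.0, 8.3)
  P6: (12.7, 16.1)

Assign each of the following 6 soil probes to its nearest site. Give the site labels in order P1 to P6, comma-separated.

P1 → Mu (d²=0.85)
P2 → Kappa (d²=2.93)
P3 → Lambda (d²=3.70)
P4 → Mu (d²=11.70)
P5 → Epsilon (d²=1.57)
P6 → Theta (d²=0.18)

Mu, Kappa, Lambda, Mu, Epsilon, Theta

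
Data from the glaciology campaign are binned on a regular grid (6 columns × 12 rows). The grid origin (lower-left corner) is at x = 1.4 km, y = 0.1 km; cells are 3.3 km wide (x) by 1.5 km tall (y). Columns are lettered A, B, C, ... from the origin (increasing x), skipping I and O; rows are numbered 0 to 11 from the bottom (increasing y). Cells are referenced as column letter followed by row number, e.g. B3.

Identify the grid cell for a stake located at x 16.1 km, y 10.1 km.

Column index: ⌊(16.1 − 1.4) / 3.3⌋ = ⌊4.455⌋ = 4 → column E
Row offset from origin: ⌊(10.1 − 0.1) / 1.5⌋ = ⌊6.667⌋ = 6 → row 6

E6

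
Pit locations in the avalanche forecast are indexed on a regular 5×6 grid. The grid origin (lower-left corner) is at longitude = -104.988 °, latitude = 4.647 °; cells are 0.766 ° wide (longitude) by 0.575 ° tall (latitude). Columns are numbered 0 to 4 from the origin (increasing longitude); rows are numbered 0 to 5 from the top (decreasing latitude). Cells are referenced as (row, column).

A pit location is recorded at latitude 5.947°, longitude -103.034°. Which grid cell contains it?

Column index: ⌊(-103.034 − -104.988) / 0.766⌋ = ⌊2.551⌋ = 2
Row offset from origin: ⌊(5.947 − 4.647) / 0.575⌋ = ⌊2.261⌋ = 2 → row 3 (counted from top)

(3, 2)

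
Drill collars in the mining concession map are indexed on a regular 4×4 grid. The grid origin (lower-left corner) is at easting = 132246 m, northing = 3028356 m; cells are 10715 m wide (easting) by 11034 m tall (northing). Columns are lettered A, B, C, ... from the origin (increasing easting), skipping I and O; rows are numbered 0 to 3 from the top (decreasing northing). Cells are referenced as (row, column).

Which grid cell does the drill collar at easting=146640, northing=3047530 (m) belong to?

(2, B)

Column index: ⌊(146640 − 132246) / 10715⌋ = ⌊1.343⌋ = 1 → column B
Row offset from origin: ⌊(3047530 − 3028356) / 11034⌋ = ⌊1.738⌋ = 1 → row 2 (counted from top)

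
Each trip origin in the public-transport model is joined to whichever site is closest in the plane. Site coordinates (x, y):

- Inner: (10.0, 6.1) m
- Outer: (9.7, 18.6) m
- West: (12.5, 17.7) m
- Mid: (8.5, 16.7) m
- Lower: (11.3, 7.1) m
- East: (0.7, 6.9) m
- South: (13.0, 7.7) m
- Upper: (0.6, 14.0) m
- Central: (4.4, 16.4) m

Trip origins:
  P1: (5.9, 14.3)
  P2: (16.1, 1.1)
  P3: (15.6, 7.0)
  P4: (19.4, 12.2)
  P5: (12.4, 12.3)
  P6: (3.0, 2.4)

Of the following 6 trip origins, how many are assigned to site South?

P1 → Central
P2 → South
P3 → South
P4 → South
P5 → South
P6 → East
4 of the 6 go to South.

4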